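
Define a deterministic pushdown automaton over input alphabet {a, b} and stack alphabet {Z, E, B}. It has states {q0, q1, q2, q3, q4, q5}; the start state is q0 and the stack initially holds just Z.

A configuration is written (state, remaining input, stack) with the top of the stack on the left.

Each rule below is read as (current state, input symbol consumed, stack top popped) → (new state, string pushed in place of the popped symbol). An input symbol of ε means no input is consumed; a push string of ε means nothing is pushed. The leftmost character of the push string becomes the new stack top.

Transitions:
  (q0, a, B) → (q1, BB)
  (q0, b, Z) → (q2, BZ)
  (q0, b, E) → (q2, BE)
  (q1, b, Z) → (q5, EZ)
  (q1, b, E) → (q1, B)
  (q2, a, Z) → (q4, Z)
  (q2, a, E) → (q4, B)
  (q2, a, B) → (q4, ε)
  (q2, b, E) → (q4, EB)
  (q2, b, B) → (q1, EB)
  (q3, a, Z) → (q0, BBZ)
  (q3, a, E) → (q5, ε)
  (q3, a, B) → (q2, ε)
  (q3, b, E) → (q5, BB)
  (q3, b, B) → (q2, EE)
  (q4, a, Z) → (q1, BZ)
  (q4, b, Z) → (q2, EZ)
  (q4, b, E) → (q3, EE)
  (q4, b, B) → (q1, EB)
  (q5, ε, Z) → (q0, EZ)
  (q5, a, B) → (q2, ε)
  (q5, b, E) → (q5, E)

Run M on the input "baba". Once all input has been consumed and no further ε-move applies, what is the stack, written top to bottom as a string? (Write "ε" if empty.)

(q0, baba, Z)
  read b, top Z: go to q2, push BZ → (q2, aba, BZ)
  read a, top B: go to q4, push ε → (q4, ba, Z)
  read b, top Z: go to q2, push EZ → (q2, a, EZ)
  read a, top E: go to q4, push B → (q4, ε, BZ)
All input consumed in state q4 with stack BZ.

BZ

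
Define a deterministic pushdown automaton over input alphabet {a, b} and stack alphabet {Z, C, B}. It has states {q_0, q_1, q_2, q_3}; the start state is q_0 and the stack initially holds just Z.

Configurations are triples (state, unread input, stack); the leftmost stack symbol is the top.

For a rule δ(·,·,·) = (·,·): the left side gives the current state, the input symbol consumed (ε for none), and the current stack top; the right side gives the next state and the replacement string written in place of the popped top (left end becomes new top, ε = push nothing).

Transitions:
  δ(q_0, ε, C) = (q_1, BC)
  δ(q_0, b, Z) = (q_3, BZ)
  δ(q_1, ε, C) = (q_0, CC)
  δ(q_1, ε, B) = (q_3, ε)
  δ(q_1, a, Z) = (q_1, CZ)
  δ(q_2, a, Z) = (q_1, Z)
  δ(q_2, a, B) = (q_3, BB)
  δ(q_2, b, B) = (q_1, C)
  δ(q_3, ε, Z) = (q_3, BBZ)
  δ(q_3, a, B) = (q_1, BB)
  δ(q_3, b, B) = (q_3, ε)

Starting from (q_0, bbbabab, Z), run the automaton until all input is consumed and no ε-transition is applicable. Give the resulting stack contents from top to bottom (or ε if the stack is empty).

(q_0, bbbabab, Z)
  read b, top Z: go to q_3, push BZ → (q_3, bbabab, BZ)
  read b, top B: go to q_3, push ε → (q_3, babab, Z)
  ε-move, top Z: go to q_3, push BBZ → (q_3, babab, BBZ)
  read b, top B: go to q_3, push ε → (q_3, abab, BZ)
  read a, top B: go to q_1, push BB → (q_1, bab, BBZ)
  ε-move, top B: go to q_3, push ε → (q_3, bab, BZ)
  read b, top B: go to q_3, push ε → (q_3, ab, Z)
  ε-move, top Z: go to q_3, push BBZ → (q_3, ab, BBZ)
  read a, top B: go to q_1, push BB → (q_1, b, BBBZ)
  ε-move, top B: go to q_3, push ε → (q_3, b, BBZ)
  read b, top B: go to q_3, push ε → (q_3, ε, BZ)
All input consumed in state q_3 with stack BZ.

BZ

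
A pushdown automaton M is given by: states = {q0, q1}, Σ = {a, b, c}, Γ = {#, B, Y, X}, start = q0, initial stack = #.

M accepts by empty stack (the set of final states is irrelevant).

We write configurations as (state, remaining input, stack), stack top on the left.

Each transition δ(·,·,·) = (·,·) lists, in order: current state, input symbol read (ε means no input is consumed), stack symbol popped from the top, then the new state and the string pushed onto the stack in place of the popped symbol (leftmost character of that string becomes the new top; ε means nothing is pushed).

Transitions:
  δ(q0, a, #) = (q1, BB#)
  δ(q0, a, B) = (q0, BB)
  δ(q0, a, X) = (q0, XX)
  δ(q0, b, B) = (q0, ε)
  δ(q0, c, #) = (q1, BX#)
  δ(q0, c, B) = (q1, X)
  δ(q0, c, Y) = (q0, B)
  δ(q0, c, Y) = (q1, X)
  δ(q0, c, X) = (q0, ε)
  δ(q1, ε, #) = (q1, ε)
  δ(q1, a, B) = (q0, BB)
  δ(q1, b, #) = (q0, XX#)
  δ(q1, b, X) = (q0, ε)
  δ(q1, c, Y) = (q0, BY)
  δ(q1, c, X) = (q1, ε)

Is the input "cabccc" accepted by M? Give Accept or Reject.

One accepting computation: (q0, cabccc, #) ⊢ (q1, abccc, BX#) ⊢ (q0, bccc, BBX#) ⊢ (q0, ccc, BX#) ⊢ (q1, cc, XX#) ⊢ (q1, c, X#) ⊢ (q1, ε, #) ⊢ (q1, ε, ε)
All input consumed and the stack is empty.

Accept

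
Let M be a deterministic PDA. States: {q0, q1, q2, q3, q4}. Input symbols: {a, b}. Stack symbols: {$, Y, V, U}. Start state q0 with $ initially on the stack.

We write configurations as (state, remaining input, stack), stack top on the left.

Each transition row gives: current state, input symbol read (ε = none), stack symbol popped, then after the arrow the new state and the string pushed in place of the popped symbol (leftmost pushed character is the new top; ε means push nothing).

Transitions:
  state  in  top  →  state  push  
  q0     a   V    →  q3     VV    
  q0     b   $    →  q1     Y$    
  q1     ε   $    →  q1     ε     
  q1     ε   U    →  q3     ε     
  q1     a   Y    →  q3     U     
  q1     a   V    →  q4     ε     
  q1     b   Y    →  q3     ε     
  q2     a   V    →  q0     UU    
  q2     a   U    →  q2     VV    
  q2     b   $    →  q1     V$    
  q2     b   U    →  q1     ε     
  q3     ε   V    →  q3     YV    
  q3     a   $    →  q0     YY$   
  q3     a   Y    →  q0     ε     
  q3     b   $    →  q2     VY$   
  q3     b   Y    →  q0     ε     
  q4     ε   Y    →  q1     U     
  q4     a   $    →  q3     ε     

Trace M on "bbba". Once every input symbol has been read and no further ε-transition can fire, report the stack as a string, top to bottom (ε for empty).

(q0, bbba, $) ⊢ (q1, bba, Y$) ⊢ (q3, ba, $) ⊢ (q2, a, VY$) ⊢ (q0, ε, UUY$)
All input consumed in state q0 with stack UUY$.

UUY$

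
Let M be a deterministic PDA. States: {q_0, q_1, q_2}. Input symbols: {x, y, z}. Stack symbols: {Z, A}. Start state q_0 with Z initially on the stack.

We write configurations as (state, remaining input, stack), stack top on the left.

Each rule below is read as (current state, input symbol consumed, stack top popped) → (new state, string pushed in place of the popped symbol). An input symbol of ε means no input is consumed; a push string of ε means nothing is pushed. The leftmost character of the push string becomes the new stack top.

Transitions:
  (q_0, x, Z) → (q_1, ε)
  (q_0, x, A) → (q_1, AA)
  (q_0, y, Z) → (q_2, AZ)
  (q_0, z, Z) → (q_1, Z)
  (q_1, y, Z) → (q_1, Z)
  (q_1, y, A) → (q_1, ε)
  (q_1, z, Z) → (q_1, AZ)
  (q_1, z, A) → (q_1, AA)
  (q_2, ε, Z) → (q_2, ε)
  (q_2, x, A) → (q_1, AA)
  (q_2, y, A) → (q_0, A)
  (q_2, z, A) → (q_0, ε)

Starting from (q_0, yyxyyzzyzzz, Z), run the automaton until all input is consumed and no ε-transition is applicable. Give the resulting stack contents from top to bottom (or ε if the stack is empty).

(q_0, yyxyyzzyzzz, Z)
  read y, top Z: go to q_2, push AZ → (q_2, yxyyzzyzzz, AZ)
  read y, top A: go to q_0, push A → (q_0, xyyzzyzzz, AZ)
  read x, top A: go to q_1, push AA → (q_1, yyzzyzzz, AAZ)
  read y, top A: go to q_1, push ε → (q_1, yzzyzzz, AZ)
  read y, top A: go to q_1, push ε → (q_1, zzyzzz, Z)
  read z, top Z: go to q_1, push AZ → (q_1, zyzzz, AZ)
  read z, top A: go to q_1, push AA → (q_1, yzzz, AAZ)
  read y, top A: go to q_1, push ε → (q_1, zzz, AZ)
  read z, top A: go to q_1, push AA → (q_1, zz, AAZ)
  read z, top A: go to q_1, push AA → (q_1, z, AAAZ)
  read z, top A: go to q_1, push AA → (q_1, ε, AAAAZ)
All input consumed in state q_1 with stack AAAAZ.

AAAAZ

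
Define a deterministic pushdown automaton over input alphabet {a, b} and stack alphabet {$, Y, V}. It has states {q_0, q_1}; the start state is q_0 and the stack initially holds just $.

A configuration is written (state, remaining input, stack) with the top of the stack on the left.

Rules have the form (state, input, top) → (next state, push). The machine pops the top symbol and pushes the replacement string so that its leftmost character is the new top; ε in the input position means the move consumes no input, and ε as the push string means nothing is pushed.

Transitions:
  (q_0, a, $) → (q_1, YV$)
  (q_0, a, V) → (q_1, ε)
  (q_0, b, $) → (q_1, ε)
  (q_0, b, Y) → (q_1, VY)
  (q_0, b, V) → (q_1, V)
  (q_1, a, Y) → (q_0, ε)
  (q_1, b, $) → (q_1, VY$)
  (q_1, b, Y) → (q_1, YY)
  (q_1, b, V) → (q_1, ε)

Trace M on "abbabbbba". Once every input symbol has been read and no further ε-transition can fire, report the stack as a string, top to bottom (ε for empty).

(q_0, abbabbbba, $) ⊢ (q_1, bbabbbba, YV$) ⊢ (q_1, babbbba, YYV$) ⊢ (q_1, abbbba, YYYV$) ⊢ (q_0, bbbba, YYV$) ⊢ (q_1, bbba, VYYV$) ⊢ (q_1, bba, YYV$) ⊢ (q_1, ba, YYYV$) ⊢ (q_1, a, YYYYV$) ⊢ (q_0, ε, YYYV$)
All input consumed in state q_0 with stack YYYV$.

YYYV$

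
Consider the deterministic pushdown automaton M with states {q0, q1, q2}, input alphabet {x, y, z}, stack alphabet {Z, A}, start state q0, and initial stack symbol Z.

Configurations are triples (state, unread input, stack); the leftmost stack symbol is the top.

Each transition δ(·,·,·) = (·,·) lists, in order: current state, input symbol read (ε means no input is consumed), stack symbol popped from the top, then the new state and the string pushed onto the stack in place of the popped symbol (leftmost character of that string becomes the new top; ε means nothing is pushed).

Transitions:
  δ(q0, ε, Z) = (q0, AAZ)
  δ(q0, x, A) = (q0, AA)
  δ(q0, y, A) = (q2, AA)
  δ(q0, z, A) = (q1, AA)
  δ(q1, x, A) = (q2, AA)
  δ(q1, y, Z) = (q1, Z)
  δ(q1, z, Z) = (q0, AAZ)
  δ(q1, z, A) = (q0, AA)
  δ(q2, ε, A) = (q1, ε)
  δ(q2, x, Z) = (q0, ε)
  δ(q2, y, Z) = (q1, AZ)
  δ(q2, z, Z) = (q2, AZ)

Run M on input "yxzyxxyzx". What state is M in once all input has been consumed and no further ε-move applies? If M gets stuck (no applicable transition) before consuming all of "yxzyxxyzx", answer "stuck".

(q0, yxzyxxyzx, Z)
  ε-move, top Z: go to q0, push AAZ → (q0, yxzyxxyzx, AAZ)
  read y, top A: go to q2, push AA → (q2, xzyxxyzx, AAAZ)
  ε-move, top A: go to q1, push ε → (q1, xzyxxyzx, AAZ)
  read x, top A: go to q2, push AA → (q2, zyxxyzx, AAAZ)
  ε-move, top A: go to q1, push ε → (q1, zyxxyzx, AAZ)
  read z, top A: go to q0, push AA → (q0, yxxyzx, AAAZ)
  read y, top A: go to q2, push AA → (q2, xxyzx, AAAAZ)
  ε-move, top A: go to q1, push ε → (q1, xxyzx, AAAZ)
  read x, top A: go to q2, push AA → (q2, xyzx, AAAAZ)
  ε-move, top A: go to q1, push ε → (q1, xyzx, AAAZ)
  read x, top A: go to q2, push AA → (q2, yzx, AAAAZ)
  ε-move, top A: go to q1, push ε → (q1, yzx, AAAZ)
No transition for (q1, y, top A); M blocks with input yzx remaining.

stuck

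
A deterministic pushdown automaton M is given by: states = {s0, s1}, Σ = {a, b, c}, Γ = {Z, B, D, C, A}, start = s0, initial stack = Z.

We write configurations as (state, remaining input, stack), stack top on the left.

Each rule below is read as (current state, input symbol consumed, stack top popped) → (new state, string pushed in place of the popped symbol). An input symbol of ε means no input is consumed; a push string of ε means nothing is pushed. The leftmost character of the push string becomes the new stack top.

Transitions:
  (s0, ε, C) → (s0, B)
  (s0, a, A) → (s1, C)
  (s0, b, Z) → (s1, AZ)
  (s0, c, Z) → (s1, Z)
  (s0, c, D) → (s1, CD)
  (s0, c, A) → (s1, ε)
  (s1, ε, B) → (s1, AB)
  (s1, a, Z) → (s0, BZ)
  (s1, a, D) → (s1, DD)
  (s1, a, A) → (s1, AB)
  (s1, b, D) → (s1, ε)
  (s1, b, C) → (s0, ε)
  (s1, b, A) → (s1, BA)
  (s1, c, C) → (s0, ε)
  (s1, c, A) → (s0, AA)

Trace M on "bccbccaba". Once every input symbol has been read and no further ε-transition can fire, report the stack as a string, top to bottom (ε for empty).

(s0, bccbccaba, Z) ⊢ (s1, ccbccaba, AZ) ⊢ (s0, cbccaba, AAZ) ⊢ (s1, bccaba, AZ) ⊢ (s1, ccaba, BAZ) ⊢ (s1, ccaba, ABAZ) ⊢ (s0, caba, AABAZ) ⊢ (s1, aba, ABAZ) ⊢ (s1, ba, ABBAZ) ⊢ (s1, a, BABBAZ) ⊢ (s1, a, ABABBAZ) ⊢ (s1, ε, ABBABBAZ)
All input consumed in state s1 with stack ABBABBAZ.

ABBABBAZ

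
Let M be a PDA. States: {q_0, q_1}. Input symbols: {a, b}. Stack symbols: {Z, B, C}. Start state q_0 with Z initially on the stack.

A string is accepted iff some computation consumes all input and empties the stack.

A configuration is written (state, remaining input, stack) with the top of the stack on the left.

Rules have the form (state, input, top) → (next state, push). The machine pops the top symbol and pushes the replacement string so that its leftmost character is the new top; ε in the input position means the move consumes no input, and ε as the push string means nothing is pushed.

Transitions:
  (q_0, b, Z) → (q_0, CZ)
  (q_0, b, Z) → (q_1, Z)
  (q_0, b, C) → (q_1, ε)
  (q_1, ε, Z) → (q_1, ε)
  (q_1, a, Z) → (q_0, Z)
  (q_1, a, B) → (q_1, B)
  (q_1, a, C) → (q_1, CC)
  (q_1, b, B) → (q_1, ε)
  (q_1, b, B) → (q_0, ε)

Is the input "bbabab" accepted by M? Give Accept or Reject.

One accepting computation: (q_0, bbabab, Z) ⊢ (q_0, babab, CZ) ⊢ (q_1, abab, Z) ⊢ (q_0, bab, Z) ⊢ (q_1, ab, Z) ⊢ (q_0, b, Z) ⊢ (q_1, ε, Z) ⊢ (q_1, ε, ε)
All input consumed and the stack is empty.

Accept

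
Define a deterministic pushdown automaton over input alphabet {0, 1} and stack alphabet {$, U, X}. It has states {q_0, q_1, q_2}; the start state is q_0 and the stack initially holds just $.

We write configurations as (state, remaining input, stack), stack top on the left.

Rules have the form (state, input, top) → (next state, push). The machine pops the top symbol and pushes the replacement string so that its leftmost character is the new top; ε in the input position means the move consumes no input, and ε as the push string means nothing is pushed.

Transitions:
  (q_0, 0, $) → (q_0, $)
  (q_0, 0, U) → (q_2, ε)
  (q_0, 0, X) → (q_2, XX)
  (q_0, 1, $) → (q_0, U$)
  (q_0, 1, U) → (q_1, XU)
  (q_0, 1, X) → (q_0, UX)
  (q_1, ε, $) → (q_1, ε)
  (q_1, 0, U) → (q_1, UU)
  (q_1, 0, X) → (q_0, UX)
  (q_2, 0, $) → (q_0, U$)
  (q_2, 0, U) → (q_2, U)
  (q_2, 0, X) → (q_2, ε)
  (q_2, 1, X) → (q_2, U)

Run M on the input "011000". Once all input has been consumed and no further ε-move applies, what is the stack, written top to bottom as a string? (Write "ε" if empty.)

(q_0, 011000, $) ⊢ (q_0, 11000, $) ⊢ (q_0, 1000, U$) ⊢ (q_1, 000, XU$) ⊢ (q_0, 00, UXU$) ⊢ (q_2, 0, XU$) ⊢ (q_2, ε, U$)
All input consumed in state q_2 with stack U$.

U$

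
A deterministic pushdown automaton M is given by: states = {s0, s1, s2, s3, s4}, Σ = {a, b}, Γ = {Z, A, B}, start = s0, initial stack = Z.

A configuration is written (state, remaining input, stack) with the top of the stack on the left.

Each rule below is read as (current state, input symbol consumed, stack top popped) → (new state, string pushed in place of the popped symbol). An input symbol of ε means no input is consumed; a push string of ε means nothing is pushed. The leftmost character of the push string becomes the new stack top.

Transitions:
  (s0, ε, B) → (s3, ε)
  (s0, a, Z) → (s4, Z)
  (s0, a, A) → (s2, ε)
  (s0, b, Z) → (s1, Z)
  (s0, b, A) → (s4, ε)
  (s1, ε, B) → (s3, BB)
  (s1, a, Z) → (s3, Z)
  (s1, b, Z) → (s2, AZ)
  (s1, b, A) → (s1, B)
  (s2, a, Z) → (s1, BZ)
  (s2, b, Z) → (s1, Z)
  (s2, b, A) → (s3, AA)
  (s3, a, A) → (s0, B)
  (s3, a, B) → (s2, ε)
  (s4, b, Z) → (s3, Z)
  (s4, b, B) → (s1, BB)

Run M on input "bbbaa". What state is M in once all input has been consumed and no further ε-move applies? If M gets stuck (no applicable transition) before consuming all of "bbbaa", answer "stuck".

s3

(s0, bbbaa, Z)
  read b, top Z: go to s1, push Z → (s1, bbaa, Z)
  read b, top Z: go to s2, push AZ → (s2, baa, AZ)
  read b, top A: go to s3, push AA → (s3, aa, AAZ)
  read a, top A: go to s0, push B → (s0, a, BAZ)
  ε-move, top B: go to s3, push ε → (s3, a, AZ)
  read a, top A: go to s0, push B → (s0, ε, BZ)
  ε-move, top B: go to s3, push ε → (s3, ε, Z)
All input consumed; M is in state s3.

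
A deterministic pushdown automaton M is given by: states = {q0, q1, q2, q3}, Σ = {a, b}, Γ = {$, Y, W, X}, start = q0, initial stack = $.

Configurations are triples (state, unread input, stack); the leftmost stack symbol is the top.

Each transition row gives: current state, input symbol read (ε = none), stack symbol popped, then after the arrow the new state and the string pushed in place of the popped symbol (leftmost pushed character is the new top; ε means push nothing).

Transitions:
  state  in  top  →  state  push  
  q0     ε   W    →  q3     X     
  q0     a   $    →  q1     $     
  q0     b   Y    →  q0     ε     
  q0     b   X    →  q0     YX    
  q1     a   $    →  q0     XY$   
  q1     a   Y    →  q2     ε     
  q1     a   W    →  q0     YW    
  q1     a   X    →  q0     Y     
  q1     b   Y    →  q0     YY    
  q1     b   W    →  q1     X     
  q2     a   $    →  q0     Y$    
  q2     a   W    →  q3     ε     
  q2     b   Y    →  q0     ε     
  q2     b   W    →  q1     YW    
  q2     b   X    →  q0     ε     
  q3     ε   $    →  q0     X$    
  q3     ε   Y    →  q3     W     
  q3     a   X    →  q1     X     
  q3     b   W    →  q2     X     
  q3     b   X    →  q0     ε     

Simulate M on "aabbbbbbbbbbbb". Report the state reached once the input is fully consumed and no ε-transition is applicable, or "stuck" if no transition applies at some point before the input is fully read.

q0

(q0, aabbbbbbbbbbbb, $) ⊢ (q1, abbbbbbbbbbbb, $) ⊢ (q0, bbbbbbbbbbbb, XY$) ⊢ (q0, bbbbbbbbbbb, YXY$) ⊢ (q0, bbbbbbbbbb, XY$) ⊢ (q0, bbbbbbbbb, YXY$) ⊢ (q0, bbbbbbbb, XY$) ⊢ (q0, bbbbbbb, YXY$) ⊢ (q0, bbbbbb, XY$) ⊢ (q0, bbbbb, YXY$) ⊢ (q0, bbbb, XY$) ⊢ (q0, bbb, YXY$) ⊢ (q0, bb, XY$) ⊢ (q0, b, YXY$) ⊢ (q0, ε, XY$)
All input consumed; M is in state q0.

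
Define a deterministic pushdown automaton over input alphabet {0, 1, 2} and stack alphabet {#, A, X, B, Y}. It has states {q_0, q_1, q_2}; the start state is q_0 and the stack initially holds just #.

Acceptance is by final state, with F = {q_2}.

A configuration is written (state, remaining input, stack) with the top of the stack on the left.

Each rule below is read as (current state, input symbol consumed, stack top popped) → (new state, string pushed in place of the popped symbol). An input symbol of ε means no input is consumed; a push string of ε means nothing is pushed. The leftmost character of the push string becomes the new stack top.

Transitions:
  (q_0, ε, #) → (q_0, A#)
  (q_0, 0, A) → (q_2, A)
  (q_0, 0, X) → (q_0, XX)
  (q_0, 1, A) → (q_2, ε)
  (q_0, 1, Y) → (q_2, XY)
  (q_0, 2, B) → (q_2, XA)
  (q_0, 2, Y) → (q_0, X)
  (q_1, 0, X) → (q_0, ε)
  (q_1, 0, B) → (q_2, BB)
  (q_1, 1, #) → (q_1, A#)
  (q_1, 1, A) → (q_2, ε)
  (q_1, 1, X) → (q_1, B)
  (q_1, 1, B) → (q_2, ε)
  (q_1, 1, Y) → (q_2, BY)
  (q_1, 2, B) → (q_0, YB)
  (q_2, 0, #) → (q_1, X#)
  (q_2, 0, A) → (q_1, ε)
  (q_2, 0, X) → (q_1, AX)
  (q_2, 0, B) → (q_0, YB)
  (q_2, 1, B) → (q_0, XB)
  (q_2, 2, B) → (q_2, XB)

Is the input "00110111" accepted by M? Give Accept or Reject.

Reject

(q_0, 00110111, #)
  ε-move, top #: go to q_0, push A# → (q_0, 00110111, A#)
  read 0, top A: go to q_2, push A → (q_2, 0110111, A#)
  read 0, top A: go to q_1, push ε → (q_1, 110111, #)
  read 1, top #: go to q_1, push A# → (q_1, 10111, A#)
  read 1, top A: go to q_2, push ε → (q_2, 0111, #)
  read 0, top #: go to q_1, push X# → (q_1, 111, X#)
  read 1, top X: go to q_1, push B → (q_1, 11, B#)
  read 1, top B: go to q_2, push ε → (q_2, 1, #)
No transition applies at (q_2, 1, #); input not fully consumed.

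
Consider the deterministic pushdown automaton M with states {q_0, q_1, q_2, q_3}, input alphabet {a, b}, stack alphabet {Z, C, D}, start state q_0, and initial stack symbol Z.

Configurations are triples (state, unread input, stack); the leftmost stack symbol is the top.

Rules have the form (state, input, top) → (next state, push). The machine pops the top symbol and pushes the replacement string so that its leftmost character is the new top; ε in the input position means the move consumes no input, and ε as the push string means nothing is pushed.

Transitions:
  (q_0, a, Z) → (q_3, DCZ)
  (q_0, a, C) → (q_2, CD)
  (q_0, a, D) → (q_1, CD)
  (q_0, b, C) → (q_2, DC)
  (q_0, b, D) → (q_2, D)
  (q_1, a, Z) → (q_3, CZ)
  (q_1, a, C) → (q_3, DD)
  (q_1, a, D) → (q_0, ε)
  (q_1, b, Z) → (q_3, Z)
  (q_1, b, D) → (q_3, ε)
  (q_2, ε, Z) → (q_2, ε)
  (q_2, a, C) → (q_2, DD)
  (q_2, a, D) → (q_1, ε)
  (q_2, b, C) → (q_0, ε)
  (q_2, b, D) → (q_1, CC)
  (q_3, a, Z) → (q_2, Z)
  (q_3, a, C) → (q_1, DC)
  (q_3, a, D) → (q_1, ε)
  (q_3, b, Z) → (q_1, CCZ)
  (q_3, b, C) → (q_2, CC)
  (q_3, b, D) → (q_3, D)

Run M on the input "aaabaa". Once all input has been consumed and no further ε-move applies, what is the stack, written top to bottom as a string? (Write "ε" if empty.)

(q_0, aaabaa, Z) ⊢ (q_3, aabaa, DCZ) ⊢ (q_1, abaa, CZ) ⊢ (q_3, baa, DDZ) ⊢ (q_3, aa, DDZ) ⊢ (q_1, a, DZ) ⊢ (q_0, ε, Z)
All input consumed in state q_0 with stack Z.

Z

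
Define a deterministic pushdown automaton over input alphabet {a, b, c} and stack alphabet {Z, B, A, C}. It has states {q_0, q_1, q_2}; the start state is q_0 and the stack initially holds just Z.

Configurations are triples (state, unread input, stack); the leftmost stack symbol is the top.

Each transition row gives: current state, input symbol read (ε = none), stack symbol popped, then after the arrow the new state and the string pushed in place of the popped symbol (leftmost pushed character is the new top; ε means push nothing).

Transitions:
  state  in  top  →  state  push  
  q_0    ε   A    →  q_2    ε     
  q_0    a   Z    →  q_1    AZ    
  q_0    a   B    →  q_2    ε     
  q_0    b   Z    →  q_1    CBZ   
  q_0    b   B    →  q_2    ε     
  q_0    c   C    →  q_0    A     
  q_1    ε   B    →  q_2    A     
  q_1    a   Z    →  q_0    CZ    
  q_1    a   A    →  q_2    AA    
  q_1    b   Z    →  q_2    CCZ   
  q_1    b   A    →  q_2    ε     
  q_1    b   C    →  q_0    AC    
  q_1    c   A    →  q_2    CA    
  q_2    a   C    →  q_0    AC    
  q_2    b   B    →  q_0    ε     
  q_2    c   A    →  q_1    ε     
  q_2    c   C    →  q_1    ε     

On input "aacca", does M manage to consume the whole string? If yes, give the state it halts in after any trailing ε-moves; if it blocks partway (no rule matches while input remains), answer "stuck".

q_2

(q_0, aacca, Z)
  read a, top Z: go to q_1, push AZ → (q_1, acca, AZ)
  read a, top A: go to q_2, push AA → (q_2, cca, AAZ)
  read c, top A: go to q_1, push ε → (q_1, ca, AZ)
  read c, top A: go to q_2, push CA → (q_2, a, CAZ)
  read a, top C: go to q_0, push AC → (q_0, ε, ACAZ)
  ε-move, top A: go to q_2, push ε → (q_2, ε, CAZ)
All input consumed; M is in state q_2.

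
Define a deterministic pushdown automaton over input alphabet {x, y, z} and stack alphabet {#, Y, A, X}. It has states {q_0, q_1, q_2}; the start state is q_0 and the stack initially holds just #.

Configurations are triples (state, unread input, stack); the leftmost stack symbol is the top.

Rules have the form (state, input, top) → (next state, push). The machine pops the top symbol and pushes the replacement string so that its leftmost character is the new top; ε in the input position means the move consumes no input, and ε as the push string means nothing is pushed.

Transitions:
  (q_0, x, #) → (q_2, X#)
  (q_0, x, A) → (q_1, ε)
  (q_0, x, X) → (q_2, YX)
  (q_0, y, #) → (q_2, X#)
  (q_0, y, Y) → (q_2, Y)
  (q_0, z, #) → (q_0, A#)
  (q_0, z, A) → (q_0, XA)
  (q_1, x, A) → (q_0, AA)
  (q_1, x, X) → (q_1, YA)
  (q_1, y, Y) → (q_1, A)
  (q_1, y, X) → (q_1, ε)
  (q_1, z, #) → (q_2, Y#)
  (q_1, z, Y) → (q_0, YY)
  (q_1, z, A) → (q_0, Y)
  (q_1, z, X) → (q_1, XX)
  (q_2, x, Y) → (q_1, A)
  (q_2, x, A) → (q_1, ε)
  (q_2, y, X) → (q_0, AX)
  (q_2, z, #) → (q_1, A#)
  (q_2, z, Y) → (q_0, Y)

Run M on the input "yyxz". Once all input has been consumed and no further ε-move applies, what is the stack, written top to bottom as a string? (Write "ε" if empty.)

XX#

(q_0, yyxz, #) ⊢ (q_2, yxz, X#) ⊢ (q_0, xz, AX#) ⊢ (q_1, z, X#) ⊢ (q_1, ε, XX#)
All input consumed in state q_1 with stack XX#.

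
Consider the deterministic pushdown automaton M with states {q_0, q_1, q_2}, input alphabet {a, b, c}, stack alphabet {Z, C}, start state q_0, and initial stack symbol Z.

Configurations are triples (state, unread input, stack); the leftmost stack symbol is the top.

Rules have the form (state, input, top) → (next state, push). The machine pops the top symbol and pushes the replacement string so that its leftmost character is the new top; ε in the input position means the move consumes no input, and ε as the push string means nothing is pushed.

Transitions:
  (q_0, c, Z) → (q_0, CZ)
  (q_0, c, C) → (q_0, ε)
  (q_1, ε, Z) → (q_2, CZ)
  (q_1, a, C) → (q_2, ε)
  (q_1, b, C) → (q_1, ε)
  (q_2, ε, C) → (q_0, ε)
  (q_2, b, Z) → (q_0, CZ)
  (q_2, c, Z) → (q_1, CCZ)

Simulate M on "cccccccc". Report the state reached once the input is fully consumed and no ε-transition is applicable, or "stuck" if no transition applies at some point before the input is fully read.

(q_0, cccccccc, Z)
  read c, top Z: go to q_0, push CZ → (q_0, ccccccc, CZ)
  read c, top C: go to q_0, push ε → (q_0, cccccc, Z)
  read c, top Z: go to q_0, push CZ → (q_0, ccccc, CZ)
  read c, top C: go to q_0, push ε → (q_0, cccc, Z)
  read c, top Z: go to q_0, push CZ → (q_0, ccc, CZ)
  read c, top C: go to q_0, push ε → (q_0, cc, Z)
  read c, top Z: go to q_0, push CZ → (q_0, c, CZ)
  read c, top C: go to q_0, push ε → (q_0, ε, Z)
All input consumed; M is in state q_0.

q_0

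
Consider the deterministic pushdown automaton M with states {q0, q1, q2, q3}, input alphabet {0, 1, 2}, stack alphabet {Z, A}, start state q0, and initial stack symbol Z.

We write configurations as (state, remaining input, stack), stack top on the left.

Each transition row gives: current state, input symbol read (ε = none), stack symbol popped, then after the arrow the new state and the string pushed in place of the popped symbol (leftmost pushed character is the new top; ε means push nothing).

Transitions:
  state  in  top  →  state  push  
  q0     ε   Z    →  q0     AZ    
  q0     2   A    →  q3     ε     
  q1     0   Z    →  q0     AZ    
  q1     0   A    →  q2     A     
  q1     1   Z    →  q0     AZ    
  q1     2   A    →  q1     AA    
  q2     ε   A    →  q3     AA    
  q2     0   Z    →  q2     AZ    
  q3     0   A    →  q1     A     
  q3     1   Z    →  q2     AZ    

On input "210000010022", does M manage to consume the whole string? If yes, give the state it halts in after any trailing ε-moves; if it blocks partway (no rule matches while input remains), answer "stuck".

(q0, 210000010022, Z)
  ε-move, top Z: go to q0, push AZ → (q0, 210000010022, AZ)
  read 2, top A: go to q3, push ε → (q3, 10000010022, Z)
  read 1, top Z: go to q2, push AZ → (q2, 0000010022, AZ)
  ε-move, top A: go to q3, push AA → (q3, 0000010022, AAZ)
  read 0, top A: go to q1, push A → (q1, 000010022, AAZ)
  read 0, top A: go to q2, push A → (q2, 00010022, AAZ)
  ε-move, top A: go to q3, push AA → (q3, 00010022, AAAZ)
  read 0, top A: go to q1, push A → (q1, 0010022, AAAZ)
  read 0, top A: go to q2, push A → (q2, 010022, AAAZ)
  ε-move, top A: go to q3, push AA → (q3, 010022, AAAAZ)
  read 0, top A: go to q1, push A → (q1, 10022, AAAAZ)
No transition for (q1, 1, top A); M blocks with input 10022 remaining.

stuck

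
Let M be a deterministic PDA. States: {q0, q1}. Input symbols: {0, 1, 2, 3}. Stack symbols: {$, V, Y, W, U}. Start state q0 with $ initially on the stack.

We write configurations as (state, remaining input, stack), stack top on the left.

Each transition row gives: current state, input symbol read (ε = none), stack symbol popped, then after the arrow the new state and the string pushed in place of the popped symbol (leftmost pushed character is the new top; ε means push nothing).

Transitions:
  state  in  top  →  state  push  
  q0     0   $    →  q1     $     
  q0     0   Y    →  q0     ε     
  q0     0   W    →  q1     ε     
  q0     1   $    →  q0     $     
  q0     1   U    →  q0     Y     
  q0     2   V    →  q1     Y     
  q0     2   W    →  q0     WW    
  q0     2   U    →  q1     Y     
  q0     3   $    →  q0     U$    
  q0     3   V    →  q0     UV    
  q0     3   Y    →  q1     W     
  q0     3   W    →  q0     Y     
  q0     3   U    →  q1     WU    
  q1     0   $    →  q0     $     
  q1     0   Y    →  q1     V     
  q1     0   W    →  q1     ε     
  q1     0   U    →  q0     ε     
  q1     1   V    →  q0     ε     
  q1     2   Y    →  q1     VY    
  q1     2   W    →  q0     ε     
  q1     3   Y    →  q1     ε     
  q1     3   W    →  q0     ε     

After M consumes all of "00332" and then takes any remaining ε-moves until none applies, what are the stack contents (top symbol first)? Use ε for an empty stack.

(q0, 00332, $)
  read 0, top $: go to q1, push $ → (q1, 0332, $)
  read 0, top $: go to q0, push $ → (q0, 332, $)
  read 3, top $: go to q0, push U$ → (q0, 32, U$)
  read 3, top U: go to q1, push WU → (q1, 2, WU$)
  read 2, top W: go to q0, push ε → (q0, ε, U$)
All input consumed in state q0 with stack U$.

U$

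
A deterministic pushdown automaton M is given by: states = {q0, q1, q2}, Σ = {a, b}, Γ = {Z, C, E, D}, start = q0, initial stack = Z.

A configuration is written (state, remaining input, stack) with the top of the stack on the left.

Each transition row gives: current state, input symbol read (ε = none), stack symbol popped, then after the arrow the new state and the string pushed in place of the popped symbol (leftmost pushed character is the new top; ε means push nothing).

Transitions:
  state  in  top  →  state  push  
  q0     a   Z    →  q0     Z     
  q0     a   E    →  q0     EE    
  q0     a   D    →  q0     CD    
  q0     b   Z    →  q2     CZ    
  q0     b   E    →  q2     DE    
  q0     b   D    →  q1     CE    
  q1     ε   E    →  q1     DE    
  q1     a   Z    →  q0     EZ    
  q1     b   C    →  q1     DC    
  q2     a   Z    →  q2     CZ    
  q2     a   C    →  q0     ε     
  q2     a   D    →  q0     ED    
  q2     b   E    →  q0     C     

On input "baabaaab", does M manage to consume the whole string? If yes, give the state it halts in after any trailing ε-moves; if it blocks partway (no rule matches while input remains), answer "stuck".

q2

(q0, baabaaab, Z)
  read b, top Z: go to q2, push CZ → (q2, aabaaab, CZ)
  read a, top C: go to q0, push ε → (q0, abaaab, Z)
  read a, top Z: go to q0, push Z → (q0, baaab, Z)
  read b, top Z: go to q2, push CZ → (q2, aaab, CZ)
  read a, top C: go to q0, push ε → (q0, aab, Z)
  read a, top Z: go to q0, push Z → (q0, ab, Z)
  read a, top Z: go to q0, push Z → (q0, b, Z)
  read b, top Z: go to q2, push CZ → (q2, ε, CZ)
All input consumed; M is in state q2.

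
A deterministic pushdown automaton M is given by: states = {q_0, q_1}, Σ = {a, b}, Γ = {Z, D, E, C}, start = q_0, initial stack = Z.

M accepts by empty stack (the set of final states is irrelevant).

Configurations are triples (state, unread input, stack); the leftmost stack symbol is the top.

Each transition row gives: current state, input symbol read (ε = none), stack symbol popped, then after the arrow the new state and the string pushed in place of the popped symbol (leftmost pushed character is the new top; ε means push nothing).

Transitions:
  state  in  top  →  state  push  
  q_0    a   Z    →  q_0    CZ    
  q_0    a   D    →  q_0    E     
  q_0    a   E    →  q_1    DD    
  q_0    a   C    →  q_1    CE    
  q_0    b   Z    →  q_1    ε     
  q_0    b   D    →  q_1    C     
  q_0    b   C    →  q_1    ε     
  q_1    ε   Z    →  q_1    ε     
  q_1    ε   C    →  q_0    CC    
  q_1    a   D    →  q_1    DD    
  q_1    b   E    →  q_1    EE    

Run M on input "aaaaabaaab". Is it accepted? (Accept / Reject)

(q_0, aaaaabaaab, Z)
  read a, top Z: go to q_0, push CZ → (q_0, aaaabaaab, CZ)
  read a, top C: go to q_1, push CE → (q_1, aaabaaab, CEZ)
  ε-move, top C: go to q_0, push CC → (q_0, aaabaaab, CCEZ)
  read a, top C: go to q_1, push CE → (q_1, aabaaab, CECEZ)
  ε-move, top C: go to q_0, push CC → (q_0, aabaaab, CCECEZ)
  read a, top C: go to q_1, push CE → (q_1, abaaab, CECECEZ)
  ε-move, top C: go to q_0, push CC → (q_0, abaaab, CCECECEZ)
  read a, top C: go to q_1, push CE → (q_1, baaab, CECECECEZ)
  ε-move, top C: go to q_0, push CC → (q_0, baaab, CCECECECEZ)
  read b, top C: go to q_1, push ε → (q_1, aaab, CECECECEZ)
  ε-move, top C: go to q_0, push CC → (q_0, aaab, CCECECECEZ)
  read a, top C: go to q_1, push CE → (q_1, aab, CECECECECEZ)
  ε-move, top C: go to q_0, push CC → (q_0, aab, CCECECECECEZ)
  read a, top C: go to q_1, push CE → (q_1, ab, CECECECECECEZ)
  ε-move, top C: go to q_0, push CC → (q_0, ab, CCECECECECECEZ)
  read a, top C: go to q_1, push CE → (q_1, b, CECECECECECECEZ)
  ε-move, top C: go to q_0, push CC → (q_0, b, CCECECECECECECEZ)
  read b, top C: go to q_1, push ε → (q_1, ε, CECECECECECECEZ)
  ε-move, top C: go to q_0, push CC → (q_0, ε, CCECECECECECECEZ)
All input consumed; stack is CCECECECECECECEZ, not empty, and no further ε-move applies.

Reject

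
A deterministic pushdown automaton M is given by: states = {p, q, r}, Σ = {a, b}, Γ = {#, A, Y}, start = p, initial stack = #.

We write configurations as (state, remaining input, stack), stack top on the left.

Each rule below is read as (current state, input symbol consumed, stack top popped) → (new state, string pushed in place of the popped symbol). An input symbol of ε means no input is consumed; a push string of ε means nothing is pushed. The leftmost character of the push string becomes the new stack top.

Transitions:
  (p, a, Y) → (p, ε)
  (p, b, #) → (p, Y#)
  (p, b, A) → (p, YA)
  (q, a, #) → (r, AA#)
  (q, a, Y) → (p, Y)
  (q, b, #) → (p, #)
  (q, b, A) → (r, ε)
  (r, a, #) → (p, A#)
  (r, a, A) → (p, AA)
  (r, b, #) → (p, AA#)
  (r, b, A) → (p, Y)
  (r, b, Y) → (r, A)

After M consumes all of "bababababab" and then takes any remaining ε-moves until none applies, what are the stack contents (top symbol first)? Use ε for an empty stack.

(p, bababababab, #)
  read b, top #: go to p, push Y# → (p, ababababab, Y#)
  read a, top Y: go to p, push ε → (p, babababab, #)
  read b, top #: go to p, push Y# → (p, abababab, Y#)
  read a, top Y: go to p, push ε → (p, bababab, #)
  read b, top #: go to p, push Y# → (p, ababab, Y#)
  read a, top Y: go to p, push ε → (p, babab, #)
  read b, top #: go to p, push Y# → (p, abab, Y#)
  read a, top Y: go to p, push ε → (p, bab, #)
  read b, top #: go to p, push Y# → (p, ab, Y#)
  read a, top Y: go to p, push ε → (p, b, #)
  read b, top #: go to p, push Y# → (p, ε, Y#)
All input consumed in state p with stack Y#.

Y#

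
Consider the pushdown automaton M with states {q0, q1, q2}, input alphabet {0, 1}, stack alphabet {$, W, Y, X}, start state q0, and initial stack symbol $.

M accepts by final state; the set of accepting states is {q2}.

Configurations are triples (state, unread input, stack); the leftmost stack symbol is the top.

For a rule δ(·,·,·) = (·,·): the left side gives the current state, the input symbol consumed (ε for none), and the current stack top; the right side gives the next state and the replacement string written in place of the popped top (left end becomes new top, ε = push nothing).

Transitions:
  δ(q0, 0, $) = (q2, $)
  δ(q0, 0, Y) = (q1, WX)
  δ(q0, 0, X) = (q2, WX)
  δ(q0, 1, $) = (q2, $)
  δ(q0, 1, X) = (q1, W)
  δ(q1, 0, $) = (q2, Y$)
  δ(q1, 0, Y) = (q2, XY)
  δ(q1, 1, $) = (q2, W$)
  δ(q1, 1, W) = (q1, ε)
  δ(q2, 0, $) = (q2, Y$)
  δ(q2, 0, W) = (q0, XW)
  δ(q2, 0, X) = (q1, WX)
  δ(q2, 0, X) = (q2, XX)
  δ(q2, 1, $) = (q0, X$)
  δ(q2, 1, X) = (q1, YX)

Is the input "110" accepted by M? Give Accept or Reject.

One accepting computation: (q0, 110, $) ⊢ (q2, 10, $) ⊢ (q0, 0, X$) ⊢ (q2, ε, WX$)
All input consumed and state q2 ∈ F.

Accept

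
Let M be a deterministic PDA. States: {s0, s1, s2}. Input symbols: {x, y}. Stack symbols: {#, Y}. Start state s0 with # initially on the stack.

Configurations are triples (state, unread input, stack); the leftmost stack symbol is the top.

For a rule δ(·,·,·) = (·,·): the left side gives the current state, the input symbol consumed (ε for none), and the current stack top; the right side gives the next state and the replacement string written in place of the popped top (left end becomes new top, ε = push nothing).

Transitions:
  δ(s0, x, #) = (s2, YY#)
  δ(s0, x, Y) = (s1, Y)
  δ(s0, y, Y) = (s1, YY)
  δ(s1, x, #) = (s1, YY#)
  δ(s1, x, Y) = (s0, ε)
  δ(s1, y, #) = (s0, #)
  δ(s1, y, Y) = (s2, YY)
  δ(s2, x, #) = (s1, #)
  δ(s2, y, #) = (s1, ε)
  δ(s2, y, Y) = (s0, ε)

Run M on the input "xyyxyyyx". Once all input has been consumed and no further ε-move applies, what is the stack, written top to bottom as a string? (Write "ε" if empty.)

YY#

(s0, xyyxyyyx, #) ⊢ (s2, yyxyyyx, YY#) ⊢ (s0, yxyyyx, Y#) ⊢ (s1, xyyyx, YY#) ⊢ (s0, yyyx, Y#) ⊢ (s1, yyx, YY#) ⊢ (s2, yx, YYY#) ⊢ (s0, x, YY#) ⊢ (s1, ε, YY#)
All input consumed in state s1 with stack YY#.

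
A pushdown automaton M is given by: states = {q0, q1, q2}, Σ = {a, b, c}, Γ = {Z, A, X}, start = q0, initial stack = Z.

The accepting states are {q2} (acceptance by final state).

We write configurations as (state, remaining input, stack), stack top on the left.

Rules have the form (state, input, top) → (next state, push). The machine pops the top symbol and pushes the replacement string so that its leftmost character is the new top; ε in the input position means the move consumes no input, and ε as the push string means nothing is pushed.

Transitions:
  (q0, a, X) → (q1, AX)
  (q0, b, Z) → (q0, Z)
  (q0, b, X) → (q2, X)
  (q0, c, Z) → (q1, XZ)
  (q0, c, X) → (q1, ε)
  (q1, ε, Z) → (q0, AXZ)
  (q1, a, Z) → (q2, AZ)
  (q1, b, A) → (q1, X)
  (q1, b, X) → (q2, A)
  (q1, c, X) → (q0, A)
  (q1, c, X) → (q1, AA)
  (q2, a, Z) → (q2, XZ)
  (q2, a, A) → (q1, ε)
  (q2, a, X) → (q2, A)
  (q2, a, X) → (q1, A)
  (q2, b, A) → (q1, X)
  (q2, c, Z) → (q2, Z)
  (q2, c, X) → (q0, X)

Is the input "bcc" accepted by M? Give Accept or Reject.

No computation consumes all input and reaches a final state.

Reject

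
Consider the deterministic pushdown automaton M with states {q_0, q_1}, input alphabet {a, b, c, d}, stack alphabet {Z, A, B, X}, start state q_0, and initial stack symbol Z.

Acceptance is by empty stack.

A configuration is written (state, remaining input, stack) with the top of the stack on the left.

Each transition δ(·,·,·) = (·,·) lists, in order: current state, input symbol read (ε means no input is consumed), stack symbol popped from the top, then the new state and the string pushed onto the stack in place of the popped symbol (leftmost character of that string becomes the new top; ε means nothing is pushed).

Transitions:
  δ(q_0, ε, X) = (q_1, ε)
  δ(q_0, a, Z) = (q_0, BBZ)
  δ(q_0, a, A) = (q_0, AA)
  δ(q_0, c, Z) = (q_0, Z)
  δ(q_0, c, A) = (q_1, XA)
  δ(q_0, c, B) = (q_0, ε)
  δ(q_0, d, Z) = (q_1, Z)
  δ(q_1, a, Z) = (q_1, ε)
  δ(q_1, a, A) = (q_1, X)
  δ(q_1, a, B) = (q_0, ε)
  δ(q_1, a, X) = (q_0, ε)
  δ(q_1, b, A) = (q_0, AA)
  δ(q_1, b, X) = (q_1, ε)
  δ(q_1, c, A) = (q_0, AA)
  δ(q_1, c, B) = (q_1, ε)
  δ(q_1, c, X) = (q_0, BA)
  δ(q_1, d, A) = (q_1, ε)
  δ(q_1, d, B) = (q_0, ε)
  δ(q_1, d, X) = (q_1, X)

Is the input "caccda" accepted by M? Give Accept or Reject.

(q_0, caccda, Z) ⊢ (q_0, accda, Z) ⊢ (q_0, ccda, BBZ) ⊢ (q_0, cda, BZ) ⊢ (q_0, da, Z) ⊢ (q_1, a, Z) ⊢ (q_1, ε, ε)
All input consumed and the stack is empty.

Accept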